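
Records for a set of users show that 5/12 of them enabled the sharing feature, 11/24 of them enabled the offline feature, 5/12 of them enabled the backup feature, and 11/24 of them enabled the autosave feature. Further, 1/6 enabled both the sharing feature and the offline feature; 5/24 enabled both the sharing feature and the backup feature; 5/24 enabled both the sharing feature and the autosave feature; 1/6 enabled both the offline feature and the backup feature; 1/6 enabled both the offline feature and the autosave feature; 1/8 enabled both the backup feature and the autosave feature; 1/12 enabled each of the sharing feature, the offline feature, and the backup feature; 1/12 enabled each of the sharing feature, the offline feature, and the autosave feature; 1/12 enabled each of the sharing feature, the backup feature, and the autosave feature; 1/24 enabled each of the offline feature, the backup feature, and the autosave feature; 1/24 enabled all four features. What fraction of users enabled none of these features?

P(≥1) = 5/12 + 11/24 + 5/12 + 11/24 − 1/6 − 5/24 − 5/24 − 1/6 − 1/6 − 1/8 + 1/12 + 1/12 + 1/12 + 1/24 − 1/24 = 23/24
P(none) = 1 − 23/24 = 1/24

1/24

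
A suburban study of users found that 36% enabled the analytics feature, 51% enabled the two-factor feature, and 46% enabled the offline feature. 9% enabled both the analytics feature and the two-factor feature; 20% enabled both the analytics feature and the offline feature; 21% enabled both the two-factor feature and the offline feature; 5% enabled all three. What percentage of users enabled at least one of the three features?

By inclusion–exclusion:
P(at least one) = 36 + 51 + 46 − 9 − 20 − 21 + 5 = 88%

88%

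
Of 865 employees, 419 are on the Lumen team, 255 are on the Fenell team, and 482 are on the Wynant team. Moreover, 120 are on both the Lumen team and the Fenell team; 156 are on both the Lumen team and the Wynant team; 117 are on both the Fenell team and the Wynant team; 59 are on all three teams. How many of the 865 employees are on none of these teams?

43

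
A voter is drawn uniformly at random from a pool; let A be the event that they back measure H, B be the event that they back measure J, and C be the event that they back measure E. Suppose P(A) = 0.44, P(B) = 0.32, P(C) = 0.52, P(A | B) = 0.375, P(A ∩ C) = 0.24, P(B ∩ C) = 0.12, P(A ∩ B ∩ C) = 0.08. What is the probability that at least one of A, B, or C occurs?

0.88

P(A ∩ B) = P(B)·P(A|B) = 0.32 × 0.375 = 0.12
P(A ∪ B ∪ C) = 0.44 + 0.32 + 0.52 − 0.12 − 0.24 − 0.12 + 0.08 = 0.88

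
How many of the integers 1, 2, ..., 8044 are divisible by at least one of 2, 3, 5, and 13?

6064

Using inclusion–exclusion:
⌊8044/2⌋ + ⌊8044/3⌋ + ⌊8044/5⌋ + ⌊8044/13⌋ − ⌊8044/6⌋ − ⌊8044/10⌋ − ⌊8044/26⌋ − ⌊8044/15⌋ − ⌊8044/39⌋ − ⌊8044/65⌋ + ⌊8044/30⌋ + ⌊8044/78⌋ + ⌊8044/130⌋ + ⌊8044/195⌋ − ⌊8044/390⌋ = 4022 + 2681 + 1608 + 618 − 1340 − 804 − 309 − 536 − 206 − 123 + 268 + 103 + 61 + 41 − 20 = 6064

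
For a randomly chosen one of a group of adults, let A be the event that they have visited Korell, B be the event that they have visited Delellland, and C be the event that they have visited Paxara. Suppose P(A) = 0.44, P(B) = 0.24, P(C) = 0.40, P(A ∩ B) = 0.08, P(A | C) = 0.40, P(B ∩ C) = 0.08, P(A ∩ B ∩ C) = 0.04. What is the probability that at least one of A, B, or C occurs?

0.80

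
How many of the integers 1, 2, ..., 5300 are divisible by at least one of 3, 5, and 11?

2730

Using inclusion–exclusion:
1766 + 1060 + 481 − 353 − 160 − 96 + 32 = 2730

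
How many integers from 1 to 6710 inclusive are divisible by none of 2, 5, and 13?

2478

3355 + 1342 + 516 − 671 − 258 − 103 + 51 = 4232
6710 − 4232 = 2478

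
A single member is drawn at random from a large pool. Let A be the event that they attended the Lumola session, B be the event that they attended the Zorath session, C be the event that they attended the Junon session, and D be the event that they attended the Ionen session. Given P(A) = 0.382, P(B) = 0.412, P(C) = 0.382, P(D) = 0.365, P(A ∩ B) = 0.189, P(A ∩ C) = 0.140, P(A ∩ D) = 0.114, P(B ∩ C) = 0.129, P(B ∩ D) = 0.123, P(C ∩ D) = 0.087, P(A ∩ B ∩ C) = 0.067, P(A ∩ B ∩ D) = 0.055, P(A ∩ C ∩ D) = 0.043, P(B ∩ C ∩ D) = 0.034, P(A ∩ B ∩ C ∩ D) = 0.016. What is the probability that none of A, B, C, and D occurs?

0.058

Inclusion–exclusion gives
P(A ∪ B ∪ C ∪ D) = 0.382 + 0.412 + 0.382 + 0.365 − 0.189 − 0.140 − 0.114 − 0.129 − 0.123 − 0.087 + 0.067 + 0.055 + 0.043 + 0.034 − 0.016 = 0.942
P(none) = 1 − 0.942 = 0.058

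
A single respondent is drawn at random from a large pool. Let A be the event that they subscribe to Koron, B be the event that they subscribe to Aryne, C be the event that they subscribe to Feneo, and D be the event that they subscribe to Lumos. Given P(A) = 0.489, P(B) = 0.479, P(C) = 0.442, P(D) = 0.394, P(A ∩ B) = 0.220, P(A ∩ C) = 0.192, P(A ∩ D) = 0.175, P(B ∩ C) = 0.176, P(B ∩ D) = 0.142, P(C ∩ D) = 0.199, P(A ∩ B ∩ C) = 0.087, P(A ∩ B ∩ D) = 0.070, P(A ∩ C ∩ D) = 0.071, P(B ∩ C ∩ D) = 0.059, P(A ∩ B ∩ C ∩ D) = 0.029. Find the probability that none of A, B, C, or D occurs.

0.042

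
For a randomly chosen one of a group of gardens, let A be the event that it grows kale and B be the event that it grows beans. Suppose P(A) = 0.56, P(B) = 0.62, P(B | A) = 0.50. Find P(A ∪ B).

0.90

P(A ∩ B) = P(A)·P(B|A) = 0.56 × 0.50 = 0.28
By inclusion–exclusion:
P(A ∪ B) = 0.56 + 0.62 − 0.28 = 0.90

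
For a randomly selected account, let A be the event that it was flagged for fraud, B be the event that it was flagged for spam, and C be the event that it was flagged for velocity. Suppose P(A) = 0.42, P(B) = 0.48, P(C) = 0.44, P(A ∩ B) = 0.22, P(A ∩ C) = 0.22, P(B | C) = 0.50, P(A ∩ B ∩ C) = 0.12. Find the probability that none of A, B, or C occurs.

P(B ∩ C) = P(C)·P(B|C) = 0.44 × 0.50 = 0.22
Using inclusion–exclusion:
P(A ∪ B ∪ C) = 0.42 + 0.48 + 0.44 − 0.22 − 0.22 − 0.22 + 0.12 = 0.80
P(none) = 1 − 0.80 = 0.20

0.20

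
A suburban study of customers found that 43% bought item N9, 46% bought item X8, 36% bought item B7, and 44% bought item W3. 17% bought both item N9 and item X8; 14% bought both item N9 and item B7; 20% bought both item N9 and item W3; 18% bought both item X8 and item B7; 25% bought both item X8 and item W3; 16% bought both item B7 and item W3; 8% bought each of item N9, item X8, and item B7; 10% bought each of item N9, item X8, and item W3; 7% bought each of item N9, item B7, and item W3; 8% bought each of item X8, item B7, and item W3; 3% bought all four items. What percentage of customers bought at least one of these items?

P(union) = 43 + 46 + 36 + 44 − 17 − 14 − 20 − 18 − 25 − 16 + 8 + 10 + 7 + 8 − 3 = 89%

89%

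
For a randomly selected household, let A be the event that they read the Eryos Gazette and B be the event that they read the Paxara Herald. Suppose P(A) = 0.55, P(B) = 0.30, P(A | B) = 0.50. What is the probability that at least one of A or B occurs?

0.70

P(A ∩ B) = P(B)·P(A|B) = 0.30 × 0.50 = 0.15
Inclusion–exclusion gives
P(A ∪ B) = 0.55 + 0.30 − 0.15 = 0.70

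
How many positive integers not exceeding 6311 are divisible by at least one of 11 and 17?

floor(6311/11) + floor(6311/17) − floor(6311/187) = 573 + 371 − 33 = 911

911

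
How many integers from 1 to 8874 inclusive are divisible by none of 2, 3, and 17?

Inclusion–exclusion gives
4437 + 2958 + 522 − 1479 − 261 − 174 + 87 = 6090
8874 − 6090 = 2784

2784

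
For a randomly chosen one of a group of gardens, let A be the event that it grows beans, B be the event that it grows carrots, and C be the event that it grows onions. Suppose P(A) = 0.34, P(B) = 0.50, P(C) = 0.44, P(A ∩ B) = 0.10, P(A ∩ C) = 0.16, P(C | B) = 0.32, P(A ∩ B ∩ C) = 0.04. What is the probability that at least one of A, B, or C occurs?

0.90

P(B ∩ C) = P(B)·P(C|B) = 0.50 × 0.32 = 0.16
P(A ∪ B ∪ C) = 0.34 + 0.50 + 0.44 − 0.10 − 0.16 − 0.16 + 0.04 = 0.90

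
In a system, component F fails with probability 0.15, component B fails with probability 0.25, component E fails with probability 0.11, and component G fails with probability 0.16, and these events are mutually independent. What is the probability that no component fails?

0.476595

P(none) = (1 − 0.15) × (1 − 0.25) × (1 − 0.11) × (1 − 0.16) = 0.85 × 0.75 × 0.89 × 0.84 = 0.476595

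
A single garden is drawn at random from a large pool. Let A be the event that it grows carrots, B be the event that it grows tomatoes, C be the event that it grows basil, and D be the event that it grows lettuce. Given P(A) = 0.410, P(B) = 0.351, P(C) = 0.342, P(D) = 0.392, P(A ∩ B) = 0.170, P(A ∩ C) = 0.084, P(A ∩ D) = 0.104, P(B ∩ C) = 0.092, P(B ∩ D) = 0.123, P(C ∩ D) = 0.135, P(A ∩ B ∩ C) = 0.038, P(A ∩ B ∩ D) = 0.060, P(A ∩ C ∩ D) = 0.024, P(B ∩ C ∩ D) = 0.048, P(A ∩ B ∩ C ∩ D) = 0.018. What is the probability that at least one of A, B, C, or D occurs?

0.939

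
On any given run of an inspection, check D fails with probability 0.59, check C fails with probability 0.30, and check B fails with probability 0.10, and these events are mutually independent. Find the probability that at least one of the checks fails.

0.7417

P(none) = (1 − 0.59) × (1 − 0.30) × (1 − 0.10) = 0.41 × 0.70 × 0.90 = 0.2583
P(at least one) = 1 − 0.2583 = 0.7417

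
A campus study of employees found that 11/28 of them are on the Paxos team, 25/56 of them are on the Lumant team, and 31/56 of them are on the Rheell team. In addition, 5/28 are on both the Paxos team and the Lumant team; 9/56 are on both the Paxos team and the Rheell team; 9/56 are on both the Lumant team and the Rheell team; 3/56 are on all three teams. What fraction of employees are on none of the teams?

3/56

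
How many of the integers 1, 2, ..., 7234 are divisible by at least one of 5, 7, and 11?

2724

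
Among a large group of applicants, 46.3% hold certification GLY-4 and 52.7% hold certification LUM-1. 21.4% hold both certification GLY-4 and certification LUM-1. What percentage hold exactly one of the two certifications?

Using the inclusion–exclusion count for exactly one event:
P(exactly one) = 46.3 + 52.7 − 2·21.4 = 56.2%

56.2%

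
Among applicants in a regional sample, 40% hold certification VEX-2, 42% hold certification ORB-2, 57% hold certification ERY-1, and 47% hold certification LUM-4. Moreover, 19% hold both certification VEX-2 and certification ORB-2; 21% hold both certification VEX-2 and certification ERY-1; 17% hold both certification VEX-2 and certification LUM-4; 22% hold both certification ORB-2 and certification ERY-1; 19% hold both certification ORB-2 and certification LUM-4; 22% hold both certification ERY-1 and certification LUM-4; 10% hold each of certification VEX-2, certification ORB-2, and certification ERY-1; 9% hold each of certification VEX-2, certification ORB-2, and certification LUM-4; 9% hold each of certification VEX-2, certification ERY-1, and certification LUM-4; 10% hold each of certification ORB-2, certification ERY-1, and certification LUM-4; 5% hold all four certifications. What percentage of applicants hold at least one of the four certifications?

99%

Apply inclusion-exclusion:
P(union) = 40 + 42 + 57 + 47 − 19 − 21 − 17 − 22 − 19 − 22 + 10 + 9 + 9 + 10 − 5 = 99%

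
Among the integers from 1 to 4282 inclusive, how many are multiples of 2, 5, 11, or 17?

2817

floor(4282/2) + floor(4282/5) + floor(4282/11) + floor(4282/17) − floor(4282/10) − floor(4282/22) − floor(4282/34) − floor(4282/55) − floor(4282/85) − floor(4282/187) + floor(4282/110) + floor(4282/170) + floor(4282/374) + floor(4282/935) − floor(4282/1870) = 2141 + 856 + 389 + 251 − 428 − 194 − 125 − 77 − 50 − 22 + 38 + 25 + 11 + 4 − 2 = 2817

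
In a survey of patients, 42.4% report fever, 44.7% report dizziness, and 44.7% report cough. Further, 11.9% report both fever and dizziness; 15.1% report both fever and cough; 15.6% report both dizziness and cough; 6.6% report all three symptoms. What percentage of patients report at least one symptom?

95.8%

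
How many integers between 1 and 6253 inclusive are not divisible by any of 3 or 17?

3924

By inclusion-exclusion,
floor(6253/3) + floor(6253/17) − floor(6253/51) = 2084 + 367 − 122 = 2329
6253 − 2329 = 3924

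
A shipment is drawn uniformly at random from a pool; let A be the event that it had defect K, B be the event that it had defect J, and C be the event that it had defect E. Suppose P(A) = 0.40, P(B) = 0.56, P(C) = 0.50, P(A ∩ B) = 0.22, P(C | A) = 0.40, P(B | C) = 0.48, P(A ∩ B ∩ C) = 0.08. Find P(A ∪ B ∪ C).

P(A ∩ C) = P(A)·P(C|A) = 0.40 × 0.40 = 0.16
P(B ∩ C) = P(C)·P(B|C) = 0.50 × 0.48 = 0.24
Using inclusion–exclusion:
P(A ∪ B ∪ C) = 0.40 + 0.56 + 0.50 − 0.22 − 0.16 − 0.24 + 0.08 = 0.92

0.92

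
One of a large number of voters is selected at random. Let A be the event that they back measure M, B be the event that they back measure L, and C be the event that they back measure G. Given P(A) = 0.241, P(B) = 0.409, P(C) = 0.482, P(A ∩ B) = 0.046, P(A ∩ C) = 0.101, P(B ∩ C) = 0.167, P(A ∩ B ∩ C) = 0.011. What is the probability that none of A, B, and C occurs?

Apply inclusion-exclusion:
P(A ∪ B ∪ C) = 0.241 + 0.409 + 0.482 − 0.046 − 0.101 − 0.167 + 0.011 = 0.829
P(none) = 1 − 0.829 = 0.171

0.171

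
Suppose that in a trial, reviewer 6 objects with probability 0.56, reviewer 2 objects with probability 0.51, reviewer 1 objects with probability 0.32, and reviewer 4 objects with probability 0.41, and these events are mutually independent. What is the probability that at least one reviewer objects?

0.91350128

P(none) = (1 − 0.56) × (1 − 0.51) × (1 − 0.32) × (1 − 0.41) = 0.44 × 0.49 × 0.68 × 0.59 = 0.08649872
P(at least one) = 1 − 0.08649872 = 0.91350128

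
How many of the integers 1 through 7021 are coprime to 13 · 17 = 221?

6099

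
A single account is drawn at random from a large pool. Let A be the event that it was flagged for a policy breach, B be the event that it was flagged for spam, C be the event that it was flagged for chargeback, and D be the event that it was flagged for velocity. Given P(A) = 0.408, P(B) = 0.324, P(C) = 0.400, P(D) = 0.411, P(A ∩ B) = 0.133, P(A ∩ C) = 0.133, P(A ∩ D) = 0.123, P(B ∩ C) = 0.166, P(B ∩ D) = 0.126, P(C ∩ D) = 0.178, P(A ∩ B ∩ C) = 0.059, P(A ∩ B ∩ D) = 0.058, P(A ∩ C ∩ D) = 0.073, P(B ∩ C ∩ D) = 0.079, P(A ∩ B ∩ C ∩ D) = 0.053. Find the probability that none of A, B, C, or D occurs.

0.100

P(A ∪ B ∪ C ∪ D) = 0.408 + 0.324 + 0.400 + 0.411 − 0.133 − 0.133 − 0.123 − 0.166 − 0.126 − 0.178 + 0.059 + 0.058 + 0.073 + 0.079 − 0.053 = 0.900
P(none) = 1 − 0.900 = 0.100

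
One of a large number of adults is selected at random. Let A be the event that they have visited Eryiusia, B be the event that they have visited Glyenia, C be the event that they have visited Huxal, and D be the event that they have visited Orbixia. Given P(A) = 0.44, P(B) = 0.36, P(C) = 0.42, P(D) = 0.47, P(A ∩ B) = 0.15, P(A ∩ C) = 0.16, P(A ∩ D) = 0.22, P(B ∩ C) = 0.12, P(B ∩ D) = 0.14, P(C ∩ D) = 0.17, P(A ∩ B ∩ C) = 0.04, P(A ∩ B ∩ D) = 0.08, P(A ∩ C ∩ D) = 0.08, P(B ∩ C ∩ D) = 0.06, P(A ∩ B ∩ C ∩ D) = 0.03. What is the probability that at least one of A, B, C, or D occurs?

Apply inclusion-exclusion:
P(A ∪ B ∪ C ∪ D) = 0.44 + 0.36 + 0.42 + 0.47 − 0.15 − 0.16 − 0.22 − 0.12 − 0.14 − 0.17 + 0.04 + 0.08 + 0.08 + 0.06 − 0.03 = 0.96

0.96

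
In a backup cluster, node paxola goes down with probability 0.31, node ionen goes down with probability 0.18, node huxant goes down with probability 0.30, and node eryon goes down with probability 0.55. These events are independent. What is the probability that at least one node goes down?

P(none) = (1 − 0.31) × (1 − 0.18) × (1 − 0.30) × (1 − 0.55) = 0.69 × 0.82 × 0.70 × 0.45 = 0.178227
P(at least one) = 1 − 0.178227 = 0.821773

0.821773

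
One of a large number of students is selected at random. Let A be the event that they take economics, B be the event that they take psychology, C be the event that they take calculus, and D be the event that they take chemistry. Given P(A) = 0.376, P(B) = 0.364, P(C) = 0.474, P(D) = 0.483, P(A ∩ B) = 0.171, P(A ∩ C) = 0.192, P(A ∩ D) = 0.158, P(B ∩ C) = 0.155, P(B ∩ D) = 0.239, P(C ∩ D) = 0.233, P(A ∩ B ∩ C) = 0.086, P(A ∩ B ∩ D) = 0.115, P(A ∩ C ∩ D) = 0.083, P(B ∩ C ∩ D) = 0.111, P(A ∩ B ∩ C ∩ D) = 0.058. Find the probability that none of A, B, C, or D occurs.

P(A ∪ B ∪ C ∪ D) = 0.376 + 0.364 + 0.474 + 0.483 − 0.171 − 0.192 − 0.158 − 0.155 − 0.239 − 0.233 + 0.086 + 0.115 + 0.083 + 0.111 − 0.058 = 0.886
P(none) = 1 − 0.886 = 0.114

0.114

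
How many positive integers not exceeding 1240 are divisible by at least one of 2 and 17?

656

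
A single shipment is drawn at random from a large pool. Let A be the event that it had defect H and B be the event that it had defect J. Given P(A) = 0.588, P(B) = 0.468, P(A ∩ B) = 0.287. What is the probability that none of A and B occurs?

0.231

P(A ∪ B) = 0.588 + 0.468 − 0.287 = 0.769
P(none) = 1 − 0.769 = 0.231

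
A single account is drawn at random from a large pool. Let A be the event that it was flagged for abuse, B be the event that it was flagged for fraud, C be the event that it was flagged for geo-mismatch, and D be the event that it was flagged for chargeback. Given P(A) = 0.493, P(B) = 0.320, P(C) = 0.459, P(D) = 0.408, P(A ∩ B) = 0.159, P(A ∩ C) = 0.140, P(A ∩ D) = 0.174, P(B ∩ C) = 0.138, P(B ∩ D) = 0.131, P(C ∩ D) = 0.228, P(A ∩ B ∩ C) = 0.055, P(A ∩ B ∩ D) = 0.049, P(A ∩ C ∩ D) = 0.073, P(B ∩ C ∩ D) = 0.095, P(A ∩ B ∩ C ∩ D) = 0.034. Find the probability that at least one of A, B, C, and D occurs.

0.948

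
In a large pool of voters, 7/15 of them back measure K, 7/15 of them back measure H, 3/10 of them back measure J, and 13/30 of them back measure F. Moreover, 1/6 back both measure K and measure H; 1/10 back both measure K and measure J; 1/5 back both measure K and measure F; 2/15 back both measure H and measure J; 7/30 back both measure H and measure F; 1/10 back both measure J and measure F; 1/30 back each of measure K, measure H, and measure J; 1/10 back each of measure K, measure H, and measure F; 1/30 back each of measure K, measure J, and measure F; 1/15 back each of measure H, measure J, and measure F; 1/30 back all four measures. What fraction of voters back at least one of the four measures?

14/15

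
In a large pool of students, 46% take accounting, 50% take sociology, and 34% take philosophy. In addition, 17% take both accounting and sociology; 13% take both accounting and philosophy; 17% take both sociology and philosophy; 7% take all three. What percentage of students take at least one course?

By inclusion–exclusion:
P(≥1) = 46 + 50 + 34 − 17 − 13 − 17 + 7 = 90%

90%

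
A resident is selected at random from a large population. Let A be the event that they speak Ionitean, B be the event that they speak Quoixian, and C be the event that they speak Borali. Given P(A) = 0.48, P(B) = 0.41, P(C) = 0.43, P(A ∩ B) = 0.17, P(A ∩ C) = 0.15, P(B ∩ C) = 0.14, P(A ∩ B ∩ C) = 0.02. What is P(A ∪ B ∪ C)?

0.88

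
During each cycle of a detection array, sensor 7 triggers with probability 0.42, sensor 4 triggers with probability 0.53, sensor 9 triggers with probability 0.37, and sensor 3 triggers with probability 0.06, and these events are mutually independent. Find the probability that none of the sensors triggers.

0.16143372

Independence gives P(none) = ∏(1 − pᵢ).
P(none) = (1 − 0.42) × (1 − 0.53) × (1 − 0.37) × (1 − 0.06) = 0.58 × 0.47 × 0.63 × 0.94 = 0.16143372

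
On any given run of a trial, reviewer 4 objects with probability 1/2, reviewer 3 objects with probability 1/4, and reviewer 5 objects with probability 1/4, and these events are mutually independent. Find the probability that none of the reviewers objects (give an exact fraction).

9/32

P(none) = (1 − 1/2) × (1 − 1/4) × (1 − 1/4) = 1/2 × 3/4 × 3/4 = 9/32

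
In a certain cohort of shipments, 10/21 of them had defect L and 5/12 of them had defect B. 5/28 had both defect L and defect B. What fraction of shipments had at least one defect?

5/7

P(≥1) = 10/21 + 5/12 − 5/28 = 5/7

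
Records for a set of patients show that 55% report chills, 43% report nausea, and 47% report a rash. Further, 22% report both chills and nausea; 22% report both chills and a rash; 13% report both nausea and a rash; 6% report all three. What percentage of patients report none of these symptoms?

By inclusion-exclusion,
P(at least one) = 55 + 43 + 47 − 22 − 22 − 13 + 6 = 94%
P(none) = 100% − 94% = 6%

6%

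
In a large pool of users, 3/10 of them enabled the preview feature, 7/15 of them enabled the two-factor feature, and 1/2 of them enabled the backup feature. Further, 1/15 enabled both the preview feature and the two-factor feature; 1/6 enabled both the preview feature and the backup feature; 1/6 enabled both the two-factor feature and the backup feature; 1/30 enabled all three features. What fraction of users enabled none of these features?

P(≥1) = 3/10 + 7/15 + 1/2 − 1/15 − 1/6 − 1/6 + 1/30 = 9/10
P(none) = 1 − 9/10 = 1/10

1/10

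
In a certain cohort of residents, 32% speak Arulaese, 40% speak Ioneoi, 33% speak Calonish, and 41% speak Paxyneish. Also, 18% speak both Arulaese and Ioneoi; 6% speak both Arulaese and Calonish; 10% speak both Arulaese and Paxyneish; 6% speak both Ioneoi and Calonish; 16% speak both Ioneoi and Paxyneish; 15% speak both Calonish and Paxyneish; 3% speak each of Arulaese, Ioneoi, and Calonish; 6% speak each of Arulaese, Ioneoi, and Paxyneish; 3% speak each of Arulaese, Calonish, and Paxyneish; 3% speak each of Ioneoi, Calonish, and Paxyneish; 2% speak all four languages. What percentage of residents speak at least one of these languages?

By inclusion-exclusion,
P(≥1) = 32 + 40 + 33 + 41 − 18 − 6 − 10 − 6 − 16 − 15 + 3 + 6 + 3 + 3 − 2 = 88%

88%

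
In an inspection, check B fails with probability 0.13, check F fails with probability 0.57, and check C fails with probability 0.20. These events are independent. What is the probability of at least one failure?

0.70072

P(none) = (1 − 0.13) × (1 − 0.57) × (1 − 0.20) = 0.87 × 0.43 × 0.80 = 0.29928
P(at least one) = 1 − 0.29928 = 0.70072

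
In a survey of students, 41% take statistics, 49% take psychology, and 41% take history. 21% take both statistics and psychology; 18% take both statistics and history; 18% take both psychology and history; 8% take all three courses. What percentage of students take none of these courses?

18%

By inclusion-exclusion,
P(union) = 41 + 49 + 41 − 21 − 18 − 18 + 8 = 82%
P(none) = 100% − 82% = 18%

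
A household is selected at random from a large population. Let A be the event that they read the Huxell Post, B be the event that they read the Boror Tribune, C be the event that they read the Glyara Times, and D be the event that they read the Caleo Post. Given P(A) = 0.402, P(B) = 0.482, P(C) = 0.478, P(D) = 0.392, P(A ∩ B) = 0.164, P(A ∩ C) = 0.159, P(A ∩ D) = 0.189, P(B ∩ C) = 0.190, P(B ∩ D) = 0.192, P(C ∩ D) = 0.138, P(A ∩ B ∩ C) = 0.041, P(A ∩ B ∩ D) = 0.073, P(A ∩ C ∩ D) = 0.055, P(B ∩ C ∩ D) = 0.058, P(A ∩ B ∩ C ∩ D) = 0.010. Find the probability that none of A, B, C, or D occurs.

0.061

By inclusion-exclusion,
P(A ∪ B ∪ C ∪ D) = 0.402 + 0.482 + 0.478 + 0.392 − 0.164 − 0.159 − 0.189 − 0.190 − 0.192 − 0.138 + 0.041 + 0.073 + 0.055 + 0.058 − 0.010 = 0.939
P(none) = 1 − 0.939 = 0.061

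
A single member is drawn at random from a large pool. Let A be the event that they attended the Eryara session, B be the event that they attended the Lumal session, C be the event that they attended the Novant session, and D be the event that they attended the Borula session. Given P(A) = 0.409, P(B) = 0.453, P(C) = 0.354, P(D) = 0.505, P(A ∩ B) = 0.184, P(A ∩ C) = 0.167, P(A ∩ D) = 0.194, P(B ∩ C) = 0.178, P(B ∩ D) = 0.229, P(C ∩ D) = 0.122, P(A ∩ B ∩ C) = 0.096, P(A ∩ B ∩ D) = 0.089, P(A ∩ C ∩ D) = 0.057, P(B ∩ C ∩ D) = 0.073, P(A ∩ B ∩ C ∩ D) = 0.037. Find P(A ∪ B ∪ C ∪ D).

P(A ∪ B ∪ C ∪ D) = 0.409 + 0.453 + 0.354 + 0.505 − 0.184 − 0.167 − 0.194 − 0.178 − 0.229 − 0.122 + 0.096 + 0.089 + 0.057 + 0.073 − 0.037 = 0.925

0.925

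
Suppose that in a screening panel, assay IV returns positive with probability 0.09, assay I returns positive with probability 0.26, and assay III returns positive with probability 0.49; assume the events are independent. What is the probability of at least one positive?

0.656566

Since the events are independent, P(none) is the product of the individual non-occurrence probabilities.
P(none) = (1 − 0.09) × (1 − 0.26) × (1 − 0.49) = 0.91 × 0.74 × 0.51 = 0.343434
P(at least one) = 1 − 0.343434 = 0.656566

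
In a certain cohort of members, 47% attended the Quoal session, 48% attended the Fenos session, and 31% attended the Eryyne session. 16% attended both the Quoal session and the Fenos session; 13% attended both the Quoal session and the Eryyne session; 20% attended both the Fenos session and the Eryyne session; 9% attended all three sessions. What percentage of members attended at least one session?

P(at least one) = 47 + 48 + 31 − 16 − 13 − 20 + 9 = 86%

86%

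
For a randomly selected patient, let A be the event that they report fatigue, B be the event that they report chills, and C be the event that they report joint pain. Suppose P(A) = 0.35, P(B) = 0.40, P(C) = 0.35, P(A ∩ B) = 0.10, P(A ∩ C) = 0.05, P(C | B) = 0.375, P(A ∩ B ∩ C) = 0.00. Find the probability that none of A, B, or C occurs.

P(B ∩ C) = P(B)·P(C|B) = 0.40 × 0.375 = 0.15
By inclusion-exclusion,
P(A ∪ B ∪ C) = 0.35 + 0.40 + 0.35 − 0.10 − 0.05 − 0.15 + 0.00 = 0.80
P(none) = 1 − 0.80 = 0.20

0.20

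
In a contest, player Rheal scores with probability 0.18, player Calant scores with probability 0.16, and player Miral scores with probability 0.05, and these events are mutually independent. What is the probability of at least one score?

0.34564

P(none) = (1 − 0.18) × (1 − 0.16) × (1 − 0.05) = 0.82 × 0.84 × 0.95 = 0.65436
P(at least one) = 1 − 0.65436 = 0.34564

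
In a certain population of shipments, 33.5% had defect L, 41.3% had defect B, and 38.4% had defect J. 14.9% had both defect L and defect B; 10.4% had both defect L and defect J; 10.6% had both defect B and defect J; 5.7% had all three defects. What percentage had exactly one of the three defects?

58.5%

By inclusion–exclusion (exactly-one form):
P(exactly one) = 33.5 + 41.3 + 38.4 − 2·14.9 − 2·10.4 − 2·10.6 + 3·5.7 = 58.5%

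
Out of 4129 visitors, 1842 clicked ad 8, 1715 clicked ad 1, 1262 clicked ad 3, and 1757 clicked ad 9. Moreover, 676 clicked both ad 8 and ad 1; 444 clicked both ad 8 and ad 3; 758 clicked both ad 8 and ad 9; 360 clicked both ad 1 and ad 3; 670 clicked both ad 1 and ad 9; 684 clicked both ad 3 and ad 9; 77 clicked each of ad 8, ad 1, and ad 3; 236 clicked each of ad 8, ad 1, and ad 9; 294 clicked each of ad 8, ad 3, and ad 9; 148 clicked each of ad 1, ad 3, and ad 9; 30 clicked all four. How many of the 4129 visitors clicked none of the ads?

420

Apply inclusion-exclusion:
|union| = 1842 + 1715 + 1262 + 1757 − 676 − 444 − 758 − 360 − 670 − 684 + 77 + 236 + 294 + 148 − 30 = 3709
None: 4129 − 3709 = 420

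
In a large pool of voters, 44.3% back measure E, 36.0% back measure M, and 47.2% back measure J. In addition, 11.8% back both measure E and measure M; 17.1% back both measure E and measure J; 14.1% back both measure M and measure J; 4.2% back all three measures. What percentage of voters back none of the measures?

Apply inclusion-exclusion:
P(union) = 44.3 + 36.0 + 47.2 − 11.8 − 17.1 − 14.1 + 4.2 = 88.7%
P(none) = 100% − 88.7% = 11.3%

11.3%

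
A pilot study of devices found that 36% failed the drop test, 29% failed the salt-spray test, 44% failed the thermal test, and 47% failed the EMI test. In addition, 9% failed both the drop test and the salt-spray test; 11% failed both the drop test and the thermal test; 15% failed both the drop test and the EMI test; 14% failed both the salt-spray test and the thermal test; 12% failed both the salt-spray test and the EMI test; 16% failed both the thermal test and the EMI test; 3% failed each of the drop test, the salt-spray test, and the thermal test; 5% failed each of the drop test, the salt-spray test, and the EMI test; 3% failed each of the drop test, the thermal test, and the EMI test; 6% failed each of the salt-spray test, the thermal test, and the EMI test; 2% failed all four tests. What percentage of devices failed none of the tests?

6%

Inclusion–exclusion gives
P(≥1) = 36 + 29 + 44 + 47 − 9 − 11 − 15 − 14 − 12 − 16 + 3 + 5 + 3 + 6 − 2 = 94%
P(none) = 100% − 94% = 6%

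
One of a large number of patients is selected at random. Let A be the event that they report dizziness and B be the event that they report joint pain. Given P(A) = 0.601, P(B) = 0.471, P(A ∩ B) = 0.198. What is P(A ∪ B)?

P(A ∪ B) = 0.601 + 0.471 − 0.198 = 0.874

0.874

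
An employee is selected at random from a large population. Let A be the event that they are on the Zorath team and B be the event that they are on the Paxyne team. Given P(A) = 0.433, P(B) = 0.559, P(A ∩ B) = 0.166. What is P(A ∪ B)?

By inclusion-exclusion,
P(A ∪ B) = 0.433 + 0.559 − 0.166 = 0.826

0.826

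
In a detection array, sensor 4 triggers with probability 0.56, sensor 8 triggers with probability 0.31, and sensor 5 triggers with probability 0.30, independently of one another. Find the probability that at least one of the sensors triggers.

P(none) = (1 − 0.56) × (1 − 0.31) × (1 − 0.30) = 0.44 × 0.69 × 0.70 = 0.21252
P(at least one) = 1 − 0.21252 = 0.78748

0.78748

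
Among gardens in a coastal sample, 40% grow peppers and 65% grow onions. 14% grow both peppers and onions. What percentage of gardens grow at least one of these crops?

91%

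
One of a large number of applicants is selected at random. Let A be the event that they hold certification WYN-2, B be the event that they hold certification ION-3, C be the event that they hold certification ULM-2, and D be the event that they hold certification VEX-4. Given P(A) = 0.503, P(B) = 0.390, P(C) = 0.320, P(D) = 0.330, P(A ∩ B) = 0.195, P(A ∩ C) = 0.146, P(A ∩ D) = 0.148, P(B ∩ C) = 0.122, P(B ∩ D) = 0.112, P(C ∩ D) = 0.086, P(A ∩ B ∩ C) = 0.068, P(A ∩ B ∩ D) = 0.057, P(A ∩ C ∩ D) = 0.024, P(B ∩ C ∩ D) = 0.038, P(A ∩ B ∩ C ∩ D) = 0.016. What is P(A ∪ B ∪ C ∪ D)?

0.905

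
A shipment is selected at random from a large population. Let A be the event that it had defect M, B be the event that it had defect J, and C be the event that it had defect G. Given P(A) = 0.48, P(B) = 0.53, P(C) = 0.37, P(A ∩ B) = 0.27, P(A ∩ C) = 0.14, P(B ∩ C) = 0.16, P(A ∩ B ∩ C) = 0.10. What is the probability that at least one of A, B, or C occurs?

0.91

Using inclusion–exclusion:
P(A ∪ B ∪ C) = 0.48 + 0.53 + 0.37 − 0.27 − 0.14 − 0.16 + 0.10 = 0.91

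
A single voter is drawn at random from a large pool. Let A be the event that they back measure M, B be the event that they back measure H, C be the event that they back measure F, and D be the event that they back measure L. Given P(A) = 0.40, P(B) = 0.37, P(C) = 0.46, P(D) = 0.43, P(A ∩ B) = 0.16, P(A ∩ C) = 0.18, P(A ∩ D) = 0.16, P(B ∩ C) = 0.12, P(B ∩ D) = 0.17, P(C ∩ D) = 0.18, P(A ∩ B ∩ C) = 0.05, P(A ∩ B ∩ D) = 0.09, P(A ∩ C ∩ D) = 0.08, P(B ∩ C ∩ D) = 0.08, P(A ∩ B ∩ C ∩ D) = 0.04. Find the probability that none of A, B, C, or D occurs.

By inclusion-exclusion,
P(A ∪ B ∪ C ∪ D) = 0.40 + 0.37 + 0.46 + 0.43 − 0.16 − 0.18 − 0.16 − 0.12 − 0.17 − 0.18 + 0.05 + 0.09 + 0.08 + 0.08 − 0.04 = 0.95
P(none) = 1 − 0.95 = 0.05

0.05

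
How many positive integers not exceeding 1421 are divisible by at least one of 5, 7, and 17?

505

Inclusion–exclusion gives
284 + 203 + 83 − 40 − 16 − 11 + 2 = 505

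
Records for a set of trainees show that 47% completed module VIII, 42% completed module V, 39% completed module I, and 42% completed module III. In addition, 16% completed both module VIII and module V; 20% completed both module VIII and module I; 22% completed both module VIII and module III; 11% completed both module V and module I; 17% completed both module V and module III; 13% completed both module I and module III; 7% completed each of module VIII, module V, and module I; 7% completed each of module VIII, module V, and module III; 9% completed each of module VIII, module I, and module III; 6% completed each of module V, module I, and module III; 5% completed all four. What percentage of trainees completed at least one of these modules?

By inclusion–exclusion:
P(at least one) = 47 + 42 + 39 + 42 − 16 − 20 − 22 − 11 − 17 − 13 + 7 + 7 + 9 + 6 − 5 = 95%

95%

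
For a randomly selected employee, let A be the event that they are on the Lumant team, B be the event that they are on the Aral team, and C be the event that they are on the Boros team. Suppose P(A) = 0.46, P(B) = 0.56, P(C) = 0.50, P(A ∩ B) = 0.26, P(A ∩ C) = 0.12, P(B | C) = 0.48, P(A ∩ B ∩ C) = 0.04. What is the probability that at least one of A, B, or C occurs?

P(B ∩ C) = P(C)·P(B|C) = 0.50 × 0.48 = 0.24
Inclusion–exclusion gives
P(A ∪ B ∪ C) = 0.46 + 0.56 + 0.50 − 0.26 − 0.12 − 0.24 + 0.04 = 0.94

0.94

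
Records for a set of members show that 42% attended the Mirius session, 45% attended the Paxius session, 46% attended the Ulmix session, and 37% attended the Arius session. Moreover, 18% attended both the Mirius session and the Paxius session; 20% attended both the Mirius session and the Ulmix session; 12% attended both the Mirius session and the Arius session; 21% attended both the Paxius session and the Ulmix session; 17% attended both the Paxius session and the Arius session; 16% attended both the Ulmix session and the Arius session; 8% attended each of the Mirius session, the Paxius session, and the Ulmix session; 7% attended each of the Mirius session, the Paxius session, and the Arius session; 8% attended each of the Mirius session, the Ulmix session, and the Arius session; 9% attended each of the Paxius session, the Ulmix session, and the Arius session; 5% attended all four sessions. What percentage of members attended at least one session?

Inclusion–exclusion gives
P(union) = 42 + 45 + 46 + 37 − 18 − 20 − 12 − 21 − 17 − 16 + 8 + 7 + 8 + 9 − 5 = 93%

93%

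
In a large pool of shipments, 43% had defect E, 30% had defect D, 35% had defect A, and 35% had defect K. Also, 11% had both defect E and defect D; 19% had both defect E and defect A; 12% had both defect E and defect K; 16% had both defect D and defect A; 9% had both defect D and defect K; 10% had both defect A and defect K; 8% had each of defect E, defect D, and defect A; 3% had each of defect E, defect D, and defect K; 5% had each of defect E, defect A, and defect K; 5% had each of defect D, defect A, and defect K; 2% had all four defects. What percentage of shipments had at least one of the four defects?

Inclusion–exclusion gives
P(≥1) = 43 + 30 + 35 + 35 − 11 − 19 − 12 − 16 − 9 − 10 + 8 + 3 + 5 + 5 − 2 = 85%

85%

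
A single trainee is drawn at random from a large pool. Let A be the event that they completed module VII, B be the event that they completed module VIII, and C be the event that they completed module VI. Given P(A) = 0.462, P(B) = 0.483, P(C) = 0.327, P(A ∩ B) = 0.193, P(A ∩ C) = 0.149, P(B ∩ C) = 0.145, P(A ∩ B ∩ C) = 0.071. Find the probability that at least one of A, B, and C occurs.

P(A ∪ B ∪ C) = 0.462 + 0.483 + 0.327 − 0.193 − 0.149 − 0.145 + 0.071 = 0.856

0.856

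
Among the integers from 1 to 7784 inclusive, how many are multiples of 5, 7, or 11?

By inclusion–exclusion:
1556 + 1112 + 707 − 222 − 141 − 101 + 20 = 2931

2931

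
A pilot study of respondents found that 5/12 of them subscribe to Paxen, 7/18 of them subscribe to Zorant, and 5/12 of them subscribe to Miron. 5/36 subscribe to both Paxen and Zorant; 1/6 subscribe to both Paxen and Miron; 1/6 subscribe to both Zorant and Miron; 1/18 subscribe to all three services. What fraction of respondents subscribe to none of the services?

Inclusion–exclusion gives
P(at least one) = 5/12 + 7/18 + 5/12 − 5/36 − 1/6 − 1/6 + 1/18 = 29/36
P(none) = 1 − 29/36 = 7/36

7/36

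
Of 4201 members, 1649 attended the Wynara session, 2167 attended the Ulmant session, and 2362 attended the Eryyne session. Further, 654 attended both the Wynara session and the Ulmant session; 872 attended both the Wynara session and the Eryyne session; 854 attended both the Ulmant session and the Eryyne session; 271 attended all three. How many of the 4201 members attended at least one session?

4069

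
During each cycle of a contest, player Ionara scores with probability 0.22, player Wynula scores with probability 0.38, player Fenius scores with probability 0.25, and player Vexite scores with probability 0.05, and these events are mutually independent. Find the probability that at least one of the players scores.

P(none) = (1 − 0.22) × (1 − 0.38) × (1 − 0.25) × (1 − 0.05) = 0.78 × 0.62 × 0.75 × 0.95 = 0.344565
P(at least one) = 1 − 0.344565 = 0.655435

0.655435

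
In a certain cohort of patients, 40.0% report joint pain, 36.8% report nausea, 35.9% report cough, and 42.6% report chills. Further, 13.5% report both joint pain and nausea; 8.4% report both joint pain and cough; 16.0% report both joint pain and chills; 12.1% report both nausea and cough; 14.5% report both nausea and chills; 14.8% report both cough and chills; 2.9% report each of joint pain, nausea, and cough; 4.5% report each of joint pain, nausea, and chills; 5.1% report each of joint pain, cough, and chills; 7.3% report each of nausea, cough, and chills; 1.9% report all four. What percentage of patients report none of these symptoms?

P(≥1) = 40.0 + 36.8 + 35.9 + 42.6 − 13.5 − 8.4 − 16.0 − 12.1 − 14.5 − 14.8 + 2.9 + 4.5 + 5.1 + 7.3 − 1.9 = 93.9%
P(none) = 100% − 93.9% = 6.1%

6.1%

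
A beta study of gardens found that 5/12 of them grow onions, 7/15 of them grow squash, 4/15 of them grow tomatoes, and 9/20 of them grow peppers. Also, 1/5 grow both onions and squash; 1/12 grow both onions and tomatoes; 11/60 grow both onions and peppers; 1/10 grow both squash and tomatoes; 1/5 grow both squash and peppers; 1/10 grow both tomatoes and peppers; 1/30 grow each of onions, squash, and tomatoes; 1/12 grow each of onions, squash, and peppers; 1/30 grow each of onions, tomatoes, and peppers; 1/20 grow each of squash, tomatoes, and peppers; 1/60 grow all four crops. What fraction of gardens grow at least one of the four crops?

11/12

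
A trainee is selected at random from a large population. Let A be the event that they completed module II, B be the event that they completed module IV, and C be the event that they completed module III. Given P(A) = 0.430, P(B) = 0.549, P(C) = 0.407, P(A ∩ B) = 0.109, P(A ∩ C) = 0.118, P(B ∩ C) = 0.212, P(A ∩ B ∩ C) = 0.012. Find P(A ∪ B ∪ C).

P(A ∪ B ∪ C) = 0.430 + 0.549 + 0.407 − 0.109 − 0.118 − 0.212 + 0.012 = 0.959

0.959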